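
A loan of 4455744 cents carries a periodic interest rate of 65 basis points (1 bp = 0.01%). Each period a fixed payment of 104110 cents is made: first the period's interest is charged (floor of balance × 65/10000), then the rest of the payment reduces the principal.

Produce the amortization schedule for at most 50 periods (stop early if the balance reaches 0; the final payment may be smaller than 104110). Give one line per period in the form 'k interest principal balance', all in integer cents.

1. interest=⌊4455744·65/10000⌋=28962; principal=104110-28962=75148; balance=4455744-75148=4380596
2. interest=⌊4380596·65/10000⌋=28473; principal=104110-28473=75637; balance=4380596-75637=4304959
3. interest=⌊4304959·65/10000⌋=27982; principal=104110-27982=76128; balance=4304959-76128=4228831
4. interest=⌊4228831·65/10000⌋=27487; principal=104110-27487=76623; balance=4228831-76623=4152208
5. interest=⌊4152208·65/10000⌋=26989; principal=104110-26989=77121; balance=4152208-77121=4075087
6. interest=⌊4075087·65/10000⌋=26488; principal=104110-26488=77622; balance=4075087-77622=3997465
7. interest=⌊3997465·65/10000⌋=25983; principal=104110-25983=78127; balance=3997465-78127=3919338
8. interest=⌊3919338·65/10000⌋=25475; principal=104110-25475=78635; balance=3919338-78635=3840703
9. interest=⌊3840703·65/10000⌋=24964; principal=104110-24964=79146; balance=3840703-79146=3761557
10. interest=⌊3761557·65/10000⌋=24450; principal=104110-24450=79660; balance=3761557-79660=3681897
11. interest=⌊3681897·65/10000⌋=23932; principal=104110-23932=80178; balance=3681897-80178=3601719
12. interest=⌊3601719·65/10000⌋=23411; principal=104110-23411=80699; balance=3601719-80699=3521020
13. interest=⌊3521020·65/10000⌋=22886; principal=104110-22886=81224; balance=3521020-81224=3439796
14. interest=⌊3439796·65/10000⌋=22358; principal=104110-22358=81752; balance=3439796-81752=3358044
15. interest=⌊3358044·65/10000⌋=21827; principal=104110-21827=82283; balance=3358044-82283=3275761
16. interest=⌊3275761·65/10000⌋=21292; principal=104110-21292=82818; balance=3275761-82818=3192943
17. interest=⌊3192943·65/10000⌋=20754; principal=104110-20754=83356; balance=3192943-83356=3109587
18. interest=⌊3109587·65/10000⌋=20212; principal=104110-20212=83898; balance=3109587-83898=3025689
19. interest=⌊3025689·65/10000⌋=19666; principal=104110-19666=84444; balance=3025689-84444=2941245
20. interest=⌊2941245·65/10000⌋=19118; principal=104110-19118=84992; balance=2941245-84992=2856253
21. interest=⌊2856253·65/10000⌋=18565; principal=104110-18565=85545; balance=2856253-85545=2770708
22. interest=⌊2770708·65/10000⌋=18009; principal=104110-18009=86101; balance=2770708-86101=2684607
23. interest=⌊2684607·65/10000⌋=17449; principal=104110-17449=86661; balance=2684607-86661=2597946
24. interest=⌊2597946·65/10000⌋=16886; principal=104110-16886=87224; balance=2597946-87224=2510722
25. interest=⌊2510722·65/10000⌋=16319; principal=104110-16319=87791; balance=2510722-87791=2422931
26. interest=⌊2422931·65/10000⌋=15749; principal=104110-15749=88361; balance=2422931-88361=2334570
27. interest=⌊2334570·65/10000⌋=15174; principal=104110-15174=88936; balance=2334570-88936=2245634
28. interest=⌊2245634·65/10000⌋=14596; principal=104110-14596=89514; balance=2245634-89514=2156120
29. interest=⌊2156120·65/10000⌋=14014; principal=104110-14014=90096; balance=2156120-90096=2066024
30. interest=⌊2066024·65/10000⌋=13429; principal=104110-13429=90681; balance=2066024-90681=1975343
31. interest=⌊1975343·65/10000⌋=12839; principal=104110-12839=91271; balance=1975343-91271=1884072
32. interest=⌊1884072·65/10000⌋=12246; principal=104110-12246=91864; balance=1884072-91864=1792208
33. interest=⌊1792208·65/10000⌋=11649; principal=104110-11649=92461; balance=1792208-92461=1699747
34. interest=⌊1699747·65/10000⌋=11048; principal=104110-11048=93062; balance=1699747-93062=1606685
35. interest=⌊1606685·65/10000⌋=10443; principal=104110-10443=93667; balance=1606685-93667=1513018
36. interest=⌊1513018·65/10000⌋=9834; principal=104110-9834=94276; balance=1513018-94276=1418742
37. interest=⌊1418742·65/10000⌋=9221; principal=104110-9221=94889; balance=1418742-94889=1323853
38. interest=⌊1323853·65/10000⌋=8605; principal=104110-8605=95505; balance=1323853-95505=1228348
39. interest=⌊1228348·65/10000⌋=7984; principal=104110-7984=96126; balance=1228348-96126=1132222
40. interest=⌊1132222·65/10000⌋=7359; principal=104110-7359=96751; balance=1132222-96751=1035471
41. interest=⌊1035471·65/10000⌋=6730; principal=104110-6730=97380; balance=1035471-97380=938091
42. interest=⌊938091·65/10000⌋=6097; principal=104110-6097=98013; balance=938091-98013=840078
43. interest=⌊840078·65/10000⌋=5460; principal=104110-5460=98650; balance=840078-98650=741428
44. interest=⌊741428·65/10000⌋=4819; principal=104110-4819=99291; balance=741428-99291=642137
45. interest=⌊642137·65/10000⌋=4173; principal=104110-4173=99937; balance=642137-99937=542200
46. interest=⌊542200·65/10000⌋=3524; principal=104110-3524=100586; balance=542200-100586=441614
47. interest=⌊441614·65/10000⌋=2870; principal=104110-2870=101240; balance=441614-101240=340374
48. interest=⌊340374·65/10000⌋=2212; principal=104110-2212=101898; balance=340374-101898=238476
49. interest=⌊238476·65/10000⌋=1550; principal=104110-1550=102560; balance=238476-102560=135916
50. interest=⌊135916·65/10000⌋=883; principal=104110-883=103227; balance=135916-103227=32689

1 28962 75148 4380596
2 28473 75637 4304959
3 27982 76128 4228831
4 27487 76623 4152208
5 26989 77121 4075087
6 26488 77622 3997465
7 25983 78127 3919338
8 25475 78635 3840703
9 24964 79146 3761557
10 24450 79660 3681897
11 23932 80178 3601719
12 23411 80699 3521020
13 22886 81224 3439796
14 22358 81752 3358044
15 21827 82283 3275761
16 21292 82818 3192943
17 20754 83356 3109587
18 20212 83898 3025689
19 19666 84444 2941245
20 19118 84992 2856253
21 18565 85545 2770708
22 18009 86101 2684607
23 17449 86661 2597946
24 16886 87224 2510722
25 16319 87791 2422931
26 15749 88361 2334570
27 15174 88936 2245634
28 14596 89514 2156120
29 14014 90096 2066024
30 13429 90681 1975343
31 12839 91271 1884072
32 12246 91864 1792208
33 11649 92461 1699747
34 11048 93062 1606685
35 10443 93667 1513018
36 9834 94276 1418742
37 9221 94889 1323853
38 8605 95505 1228348
39 7984 96126 1132222
40 7359 96751 1035471
41 6730 97380 938091
42 6097 98013 840078
43 5460 98650 741428
44 4819 99291 642137
45 4173 99937 542200
46 3524 100586 441614
47 2870 101240 340374
48 2212 101898 238476
49 1550 102560 135916
50 883 103227 32689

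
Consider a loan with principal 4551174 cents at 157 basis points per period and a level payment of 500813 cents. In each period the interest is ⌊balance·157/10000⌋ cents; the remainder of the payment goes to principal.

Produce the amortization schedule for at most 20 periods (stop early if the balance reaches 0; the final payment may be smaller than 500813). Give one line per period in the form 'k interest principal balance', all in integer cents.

1. interest=⌊4551174·157/10000⌋=71453; principal=500813-71453=429360; balance=4551174-429360=4121814
2. interest=⌊4121814·157/10000⌋=64712; principal=500813-64712=436101; balance=4121814-436101=3685713
3. interest=⌊3685713·157/10000⌋=57865; principal=500813-57865=442948; balance=3685713-442948=3242765
4. interest=⌊3242765·157/10000⌋=50911; principal=500813-50911=449902; balance=3242765-449902=2792863
5. interest=⌊2792863·157/10000⌋=43847; principal=500813-43847=456966; balance=2792863-456966=2335897
6. interest=⌊2335897·157/10000⌋=36673; principal=500813-36673=464140; balance=2335897-464140=1871757
7. interest=⌊1871757·157/10000⌋=29386; principal=500813-29386=471427; balance=1871757-471427=1400330
8. interest=⌊1400330·157/10000⌋=21985; principal=500813-21985=478828; balance=1400330-478828=921502
9. interest=⌊921502·157/10000⌋=14467; principal=500813-14467=486346; balance=921502-486346=435156
10. interest=⌊435156·157/10000⌋=6831; principal=min(500813-6831,435156)=435156; balance=435156-435156=0

1 71453 429360 4121814
2 64712 436101 3685713
3 57865 442948 3242765
4 50911 449902 2792863
5 43847 456966 2335897
6 36673 464140 1871757
7 29386 471427 1400330
8 21985 478828 921502
9 14467 486346 435156
10 6831 435156 0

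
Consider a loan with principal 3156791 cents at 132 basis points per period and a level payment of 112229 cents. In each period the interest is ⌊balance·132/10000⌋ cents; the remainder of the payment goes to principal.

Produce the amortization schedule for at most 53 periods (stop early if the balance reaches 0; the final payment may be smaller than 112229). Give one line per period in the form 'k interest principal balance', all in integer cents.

1. interest=⌊3156791·132/10000⌋=41669; principal=112229-41669=70560; balance=3156791-70560=3086231
2. interest=⌊3086231·132/10000⌋=40738; principal=112229-40738=71491; balance=3086231-71491=3014740
3. interest=⌊3014740·132/10000⌋=39794; principal=112229-39794=72435; balance=3014740-72435=2942305
4. interest=⌊2942305·132/10000⌋=38838; principal=112229-38838=73391; balance=2942305-73391=2868914
5. interest=⌊2868914·132/10000⌋=37869; principal=112229-37869=74360; balance=2868914-74360=2794554
6. interest=⌊2794554·132/10000⌋=36888; principal=112229-36888=75341; balance=2794554-75341=2719213
7. interest=⌊2719213·132/10000⌋=35893; principal=112229-35893=76336; balance=2719213-76336=2642877
8. interest=⌊2642877·132/10000⌋=34885; principal=112229-34885=77344; balance=2642877-77344=2565533
9. interest=⌊2565533·132/10000⌋=33865; principal=112229-33865=78364; balance=2565533-78364=2487169
10. interest=⌊2487169·132/10000⌋=32830; principal=112229-32830=79399; balance=2487169-79399=2407770
11. interest=⌊2407770·132/10000⌋=31782; principal=112229-31782=80447; balance=2407770-80447=2327323
12. interest=⌊2327323·132/10000⌋=30720; principal=112229-30720=81509; balance=2327323-81509=2245814
13. interest=⌊2245814·132/10000⌋=29644; principal=112229-29644=82585; balance=2245814-82585=2163229
14. interest=⌊2163229·132/10000⌋=28554; principal=112229-28554=83675; balance=2163229-83675=2079554
15. interest=⌊2079554·132/10000⌋=27450; principal=112229-27450=84779; balance=2079554-84779=1994775
16. interest=⌊1994775·132/10000⌋=26331; principal=112229-26331=85898; balance=1994775-85898=1908877
17. interest=⌊1908877·132/10000⌋=25197; principal=112229-25197=87032; balance=1908877-87032=1821845
18. interest=⌊1821845·132/10000⌋=24048; principal=112229-24048=88181; balance=1821845-88181=1733664
19. interest=⌊1733664·132/10000⌋=22884; principal=112229-22884=89345; balance=1733664-89345=1644319
20. interest=⌊1644319·132/10000⌋=21705; principal=112229-21705=90524; balance=1644319-90524=1553795
21. interest=⌊1553795·132/10000⌋=20510; principal=112229-20510=91719; balance=1553795-91719=1462076
22. interest=⌊1462076·132/10000⌋=19299; principal=112229-19299=92930; balance=1462076-92930=1369146
23. interest=⌊1369146·132/10000⌋=18072; principal=112229-18072=94157; balance=1369146-94157=1274989
24. interest=⌊1274989·132/10000⌋=16829; principal=112229-16829=95400; balance=1274989-95400=1179589
25. interest=⌊1179589·132/10000⌋=15570; principal=112229-15570=96659; balance=1179589-96659=1082930
26. interest=⌊1082930·132/10000⌋=14294; principal=112229-14294=97935; balance=1082930-97935=984995
27. interest=⌊984995·132/10000⌋=13001; principal=112229-13001=99228; balance=984995-99228=885767
28. interest=⌊885767·132/10000⌋=11692; principal=112229-11692=100537; balance=885767-100537=785230
29. interest=⌊785230·132/10000⌋=10365; principal=112229-10365=101864; balance=785230-101864=683366
30. interest=⌊683366·132/10000⌋=9020; principal=112229-9020=103209; balance=683366-103209=580157
31. interest=⌊580157·132/10000⌋=7658; principal=112229-7658=104571; balance=580157-104571=475586
32. interest=⌊475586·132/10000⌋=6277; principal=112229-6277=105952; balance=475586-105952=369634
33. interest=⌊369634·132/10000⌋=4879; principal=112229-4879=107350; balance=369634-107350=262284
34. interest=⌊262284·132/10000⌋=3462; principal=112229-3462=108767; balance=262284-108767=153517
35. interest=⌊153517·132/10000⌋=2026; principal=112229-2026=110203; balance=153517-110203=43314
36. interest=⌊43314·132/10000⌋=571; principal=min(112229-571,43314)=43314; balance=43314-43314=0

1 41669 70560 3086231
2 40738 71491 3014740
3 39794 72435 2942305
4 38838 73391 2868914
5 37869 74360 2794554
6 36888 75341 2719213
7 35893 76336 2642877
8 34885 77344 2565533
9 33865 78364 2487169
10 32830 79399 2407770
11 31782 80447 2327323
12 30720 81509 2245814
13 29644 82585 2163229
14 28554 83675 2079554
15 27450 84779 1994775
16 26331 85898 1908877
17 25197 87032 1821845
18 24048 88181 1733664
19 22884 89345 1644319
20 21705 90524 1553795
21 20510 91719 1462076
22 19299 92930 1369146
23 18072 94157 1274989
24 16829 95400 1179589
25 15570 96659 1082930
26 14294 97935 984995
27 13001 99228 885767
28 11692 100537 785230
29 10365 101864 683366
30 9020 103209 580157
31 7658 104571 475586
32 6277 105952 369634
33 4879 107350 262284
34 3462 108767 153517
35 2026 110203 43314
36 571 43314 0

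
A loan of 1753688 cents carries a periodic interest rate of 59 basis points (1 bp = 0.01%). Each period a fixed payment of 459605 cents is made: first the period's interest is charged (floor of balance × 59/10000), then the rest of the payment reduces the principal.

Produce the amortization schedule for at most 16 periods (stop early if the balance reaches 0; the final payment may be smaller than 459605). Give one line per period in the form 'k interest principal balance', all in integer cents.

1 10346 449259 1304429
2 7696 451909 852520
3 5029 454576 397944
4 2347 397944 0

1. interest=⌊1753688·59/10000⌋=10346; principal=459605-10346=449259; balance=1753688-449259=1304429
2. interest=⌊1304429·59/10000⌋=7696; principal=459605-7696=451909; balance=1304429-451909=852520
3. interest=⌊852520·59/10000⌋=5029; principal=459605-5029=454576; balance=852520-454576=397944
4. interest=⌊397944·59/10000⌋=2347; principal=min(459605-2347,397944)=397944; balance=397944-397944=0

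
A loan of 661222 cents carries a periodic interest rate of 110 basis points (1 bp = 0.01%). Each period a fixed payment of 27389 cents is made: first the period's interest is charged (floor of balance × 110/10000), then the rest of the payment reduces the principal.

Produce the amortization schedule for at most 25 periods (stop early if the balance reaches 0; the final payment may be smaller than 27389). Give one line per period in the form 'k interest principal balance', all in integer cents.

1 7273 20116 641106
2 7052 20337 620769
3 6828 20561 600208
4 6602 20787 579421
5 6373 21016 558405
6 6142 21247 537158
7 5908 21481 515677
8 5672 21717 493960
9 5433 21956 472004
10 5192 22197 449807
11 4947 22442 427365
12 4701 22688 404677
13 4451 22938 381739
14 4199 23190 358549
15 3944 23445 335104
16 3686 23703 311401
17 3425 23964 287437
18 3161 24228 263209
19 2895 24494 238715
20 2625 24764 213951
21 2353 25036 188915
22 2078 25311 163604
23 1799 25590 138014
24 1518 25871 112143
25 1233 26156 85987

1. interest=⌊661222·110/10000⌋=7273; principal=27389-7273=20116; balance=661222-20116=641106
2. interest=⌊641106·110/10000⌋=7052; principal=27389-7052=20337; balance=641106-20337=620769
3. interest=⌊620769·110/10000⌋=6828; principal=27389-6828=20561; balance=620769-20561=600208
4. interest=⌊600208·110/10000⌋=6602; principal=27389-6602=20787; balance=600208-20787=579421
5. interest=⌊579421·110/10000⌋=6373; principal=27389-6373=21016; balance=579421-21016=558405
6. interest=⌊558405·110/10000⌋=6142; principal=27389-6142=21247; balance=558405-21247=537158
7. interest=⌊537158·110/10000⌋=5908; principal=27389-5908=21481; balance=537158-21481=515677
8. interest=⌊515677·110/10000⌋=5672; principal=27389-5672=21717; balance=515677-21717=493960
9. interest=⌊493960·110/10000⌋=5433; principal=27389-5433=21956; balance=493960-21956=472004
10. interest=⌊472004·110/10000⌋=5192; principal=27389-5192=22197; balance=472004-22197=449807
11. interest=⌊449807·110/10000⌋=4947; principal=27389-4947=22442; balance=449807-22442=427365
12. interest=⌊427365·110/10000⌋=4701; principal=27389-4701=22688; balance=427365-22688=404677
13. interest=⌊404677·110/10000⌋=4451; principal=27389-4451=22938; balance=404677-22938=381739
14. interest=⌊381739·110/10000⌋=4199; principal=27389-4199=23190; balance=381739-23190=358549
15. interest=⌊358549·110/10000⌋=3944; principal=27389-3944=23445; balance=358549-23445=335104
16. interest=⌊335104·110/10000⌋=3686; principal=27389-3686=23703; balance=335104-23703=311401
17. interest=⌊311401·110/10000⌋=3425; principal=27389-3425=23964; balance=311401-23964=287437
18. interest=⌊287437·110/10000⌋=3161; principal=27389-3161=24228; balance=287437-24228=263209
19. interest=⌊263209·110/10000⌋=2895; principal=27389-2895=24494; balance=263209-24494=238715
20. interest=⌊238715·110/10000⌋=2625; principal=27389-2625=24764; balance=238715-24764=213951
21. interest=⌊213951·110/10000⌋=2353; principal=27389-2353=25036; balance=213951-25036=188915
22. interest=⌊188915·110/10000⌋=2078; principal=27389-2078=25311; balance=188915-25311=163604
23. interest=⌊163604·110/10000⌋=1799; principal=27389-1799=25590; balance=163604-25590=138014
24. interest=⌊138014·110/10000⌋=1518; principal=27389-1518=25871; balance=138014-25871=112143
25. interest=⌊112143·110/10000⌋=1233; principal=27389-1233=26156; balance=112143-26156=85987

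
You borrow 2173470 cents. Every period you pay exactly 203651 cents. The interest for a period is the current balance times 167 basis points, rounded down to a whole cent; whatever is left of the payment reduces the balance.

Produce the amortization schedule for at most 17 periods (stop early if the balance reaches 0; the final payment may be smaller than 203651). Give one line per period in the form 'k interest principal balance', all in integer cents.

1 36296 167355 2006115
2 33502 170149 1835966
3 30660 172991 1662975
4 27771 175880 1487095
5 24834 178817 1308278
6 21848 181803 1126475
7 18812 184839 941636
8 15725 187926 753710
9 12586 191065 562645
10 9396 194255 368390
11 6152 197499 170891
12 2853 170891 0

1. interest=⌊2173470·167/10000⌋=36296; principal=203651-36296=167355; balance=2173470-167355=2006115
2. interest=⌊2006115·167/10000⌋=33502; principal=203651-33502=170149; balance=2006115-170149=1835966
3. interest=⌊1835966·167/10000⌋=30660; principal=203651-30660=172991; balance=1835966-172991=1662975
4. interest=⌊1662975·167/10000⌋=27771; principal=203651-27771=175880; balance=1662975-175880=1487095
5. interest=⌊1487095·167/10000⌋=24834; principal=203651-24834=178817; balance=1487095-178817=1308278
6. interest=⌊1308278·167/10000⌋=21848; principal=203651-21848=181803; balance=1308278-181803=1126475
7. interest=⌊1126475·167/10000⌋=18812; principal=203651-18812=184839; balance=1126475-184839=941636
8. interest=⌊941636·167/10000⌋=15725; principal=203651-15725=187926; balance=941636-187926=753710
9. interest=⌊753710·167/10000⌋=12586; principal=203651-12586=191065; balance=753710-191065=562645
10. interest=⌊562645·167/10000⌋=9396; principal=203651-9396=194255; balance=562645-194255=368390
11. interest=⌊368390·167/10000⌋=6152; principal=203651-6152=197499; balance=368390-197499=170891
12. interest=⌊170891·167/10000⌋=2853; principal=min(203651-2853,170891)=170891; balance=170891-170891=0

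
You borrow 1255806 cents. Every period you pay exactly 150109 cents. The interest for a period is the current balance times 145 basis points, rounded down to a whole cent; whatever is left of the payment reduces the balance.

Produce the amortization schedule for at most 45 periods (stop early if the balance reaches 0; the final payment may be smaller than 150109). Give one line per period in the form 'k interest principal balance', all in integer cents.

1 18209 131900 1123906
2 16296 133813 990093
3 14356 135753 854340
4 12387 137722 716618
5 10390 139719 576899
6 8365 141744 435155
7 6309 143800 291355
8 4224 145885 145470
9 2109 145470 0

1. interest=⌊1255806·145/10000⌋=18209; principal=150109-18209=131900; balance=1255806-131900=1123906
2. interest=⌊1123906·145/10000⌋=16296; principal=150109-16296=133813; balance=1123906-133813=990093
3. interest=⌊990093·145/10000⌋=14356; principal=150109-14356=135753; balance=990093-135753=854340
4. interest=⌊854340·145/10000⌋=12387; principal=150109-12387=137722; balance=854340-137722=716618
5. interest=⌊716618·145/10000⌋=10390; principal=150109-10390=139719; balance=716618-139719=576899
6. interest=⌊576899·145/10000⌋=8365; principal=150109-8365=141744; balance=576899-141744=435155
7. interest=⌊435155·145/10000⌋=6309; principal=150109-6309=143800; balance=435155-143800=291355
8. interest=⌊291355·145/10000⌋=4224; principal=150109-4224=145885; balance=291355-145885=145470
9. interest=⌊145470·145/10000⌋=2109; principal=min(150109-2109,145470)=145470; balance=145470-145470=0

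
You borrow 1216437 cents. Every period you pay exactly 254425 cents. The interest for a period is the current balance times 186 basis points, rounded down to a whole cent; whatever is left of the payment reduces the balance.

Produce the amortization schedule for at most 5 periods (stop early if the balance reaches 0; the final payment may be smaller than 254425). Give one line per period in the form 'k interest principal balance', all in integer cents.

1 22625 231800 984637
2 18314 236111 748526
3 13922 240503 508023
4 9449 244976 263047
5 4892 249533 13514

1. interest=⌊1216437·186/10000⌋=22625; principal=254425-22625=231800; balance=1216437-231800=984637
2. interest=⌊984637·186/10000⌋=18314; principal=254425-18314=236111; balance=984637-236111=748526
3. interest=⌊748526·186/10000⌋=13922; principal=254425-13922=240503; balance=748526-240503=508023
4. interest=⌊508023·186/10000⌋=9449; principal=254425-9449=244976; balance=508023-244976=263047
5. interest=⌊263047·186/10000⌋=4892; principal=254425-4892=249533; balance=263047-249533=13514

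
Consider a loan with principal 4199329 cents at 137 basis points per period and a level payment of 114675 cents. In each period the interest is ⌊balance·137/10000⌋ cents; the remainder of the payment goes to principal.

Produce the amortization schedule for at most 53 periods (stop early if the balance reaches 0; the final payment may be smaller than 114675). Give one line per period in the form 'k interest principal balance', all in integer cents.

1. interest=⌊4199329·137/10000⌋=57530; principal=114675-57530=57145; balance=4199329-57145=4142184
2. interest=⌊4142184·137/10000⌋=56747; principal=114675-56747=57928; balance=4142184-57928=4084256
3. interest=⌊4084256·137/10000⌋=55954; principal=114675-55954=58721; balance=4084256-58721=4025535
4. interest=⌊4025535·137/10000⌋=55149; principal=114675-55149=59526; balance=4025535-59526=3966009
5. interest=⌊3966009·137/10000⌋=54334; principal=114675-54334=60341; balance=3966009-60341=3905668
6. interest=⌊3905668·137/10000⌋=53507; principal=114675-53507=61168; balance=3905668-61168=3844500
7. interest=⌊3844500·137/10000⌋=52669; principal=114675-52669=62006; balance=3844500-62006=3782494
8. interest=⌊3782494·137/10000⌋=51820; principal=114675-51820=62855; balance=3782494-62855=3719639
9. interest=⌊3719639·137/10000⌋=50959; principal=114675-50959=63716; balance=3719639-63716=3655923
10. interest=⌊3655923·137/10000⌋=50086; principal=114675-50086=64589; balance=3655923-64589=3591334
11. interest=⌊3591334·137/10000⌋=49201; principal=114675-49201=65474; balance=3591334-65474=3525860
12. interest=⌊3525860·137/10000⌋=48304; principal=114675-48304=66371; balance=3525860-66371=3459489
13. interest=⌊3459489·137/10000⌋=47394; principal=114675-47394=67281; balance=3459489-67281=3392208
14. interest=⌊3392208·137/10000⌋=46473; principal=114675-46473=68202; balance=3392208-68202=3324006
15. interest=⌊3324006·137/10000⌋=45538; principal=114675-45538=69137; balance=3324006-69137=3254869
16. interest=⌊3254869·137/10000⌋=44591; principal=114675-44591=70084; balance=3254869-70084=3184785
17. interest=⌊3184785·137/10000⌋=43631; principal=114675-43631=71044; balance=3184785-71044=3113741
18. interest=⌊3113741·137/10000⌋=42658; principal=114675-42658=72017; balance=3113741-72017=3041724
19. interest=⌊3041724·137/10000⌋=41671; principal=114675-41671=73004; balance=3041724-73004=2968720
20. interest=⌊2968720·137/10000⌋=40671; principal=114675-40671=74004; balance=2968720-74004=2894716
21. interest=⌊2894716·137/10000⌋=39657; principal=114675-39657=75018; balance=2894716-75018=2819698
22. interest=⌊2819698·137/10000⌋=38629; principal=114675-38629=76046; balance=2819698-76046=2743652
23. interest=⌊2743652·137/10000⌋=37588; principal=114675-37588=77087; balance=2743652-77087=2666565
24. interest=⌊2666565·137/10000⌋=36531; principal=114675-36531=78144; balance=2666565-78144=2588421
25. interest=⌊2588421·137/10000⌋=35461; principal=114675-35461=79214; balance=2588421-79214=2509207
26. interest=⌊2509207·137/10000⌋=34376; principal=114675-34376=80299; balance=2509207-80299=2428908
27. interest=⌊2428908·137/10000⌋=33276; principal=114675-33276=81399; balance=2428908-81399=2347509
28. interest=⌊2347509·137/10000⌋=32160; principal=114675-32160=82515; balance=2347509-82515=2264994
29. interest=⌊2264994·137/10000⌋=31030; principal=114675-31030=83645; balance=2264994-83645=2181349
30. interest=⌊2181349·137/10000⌋=29884; principal=114675-29884=84791; balance=2181349-84791=2096558
31. interest=⌊2096558·137/10000⌋=28722; principal=114675-28722=85953; balance=2096558-85953=2010605
32. interest=⌊2010605·137/10000⌋=27545; principal=114675-27545=87130; balance=2010605-87130=1923475
33. interest=⌊1923475·137/10000⌋=26351; principal=114675-26351=88324; balance=1923475-88324=1835151
34. interest=⌊1835151·137/10000⌋=25141; principal=114675-25141=89534; balance=1835151-89534=1745617
35. interest=⌊1745617·137/10000⌋=23914; principal=114675-23914=90761; balance=1745617-90761=1654856
36. interest=⌊1654856·137/10000⌋=22671; principal=114675-22671=92004; balance=1654856-92004=1562852
37. interest=⌊1562852·137/10000⌋=21411; principal=114675-21411=93264; balance=1562852-93264=1469588
38. interest=⌊1469588·137/10000⌋=20133; principal=114675-20133=94542; balance=1469588-94542=1375046
39. interest=⌊1375046·137/10000⌋=18838; principal=114675-18838=95837; balance=1375046-95837=1279209
40. interest=⌊1279209·137/10000⌋=17525; principal=114675-17525=97150; balance=1279209-97150=1182059
41. interest=⌊1182059·137/10000⌋=16194; principal=114675-16194=98481; balance=1182059-98481=1083578
42. interest=⌊1083578·137/10000⌋=14845; principal=114675-14845=99830; balance=1083578-99830=983748
43. interest=⌊983748·137/10000⌋=13477; principal=114675-13477=101198; balance=983748-101198=882550
44. interest=⌊882550·137/10000⌋=12090; principal=114675-12090=102585; balance=882550-102585=779965
45. interest=⌊779965·137/10000⌋=10685; principal=114675-10685=103990; balance=779965-103990=675975
46. interest=⌊675975·137/10000⌋=9260; principal=114675-9260=105415; balance=675975-105415=570560
47. interest=⌊570560·137/10000⌋=7816; principal=114675-7816=106859; balance=570560-106859=463701
48. interest=⌊463701·137/10000⌋=6352; principal=114675-6352=108323; balance=463701-108323=355378
49. interest=⌊355378·137/10000⌋=4868; principal=114675-4868=109807; balance=355378-109807=245571
50. interest=⌊245571·137/10000⌋=3364; principal=114675-3364=111311; balance=245571-111311=134260
51. interest=⌊134260·137/10000⌋=1839; principal=114675-1839=112836; balance=134260-112836=21424
52. interest=⌊21424·137/10000⌋=293; principal=min(114675-293,21424)=21424; balance=21424-21424=0

1 57530 57145 4142184
2 56747 57928 4084256
3 55954 58721 4025535
4 55149 59526 3966009
5 54334 60341 3905668
6 53507 61168 3844500
7 52669 62006 3782494
8 51820 62855 3719639
9 50959 63716 3655923
10 50086 64589 3591334
11 49201 65474 3525860
12 48304 66371 3459489
13 47394 67281 3392208
14 46473 68202 3324006
15 45538 69137 3254869
16 44591 70084 3184785
17 43631 71044 3113741
18 42658 72017 3041724
19 41671 73004 2968720
20 40671 74004 2894716
21 39657 75018 2819698
22 38629 76046 2743652
23 37588 77087 2666565
24 36531 78144 2588421
25 35461 79214 2509207
26 34376 80299 2428908
27 33276 81399 2347509
28 32160 82515 2264994
29 31030 83645 2181349
30 29884 84791 2096558
31 28722 85953 2010605
32 27545 87130 1923475
33 26351 88324 1835151
34 25141 89534 1745617
35 23914 90761 1654856
36 22671 92004 1562852
37 21411 93264 1469588
38 20133 94542 1375046
39 18838 95837 1279209
40 17525 97150 1182059
41 16194 98481 1083578
42 14845 99830 983748
43 13477 101198 882550
44 12090 102585 779965
45 10685 103990 675975
46 9260 105415 570560
47 7816 106859 463701
48 6352 108323 355378
49 4868 109807 245571
50 3364 111311 134260
51 1839 112836 21424
52 293 21424 0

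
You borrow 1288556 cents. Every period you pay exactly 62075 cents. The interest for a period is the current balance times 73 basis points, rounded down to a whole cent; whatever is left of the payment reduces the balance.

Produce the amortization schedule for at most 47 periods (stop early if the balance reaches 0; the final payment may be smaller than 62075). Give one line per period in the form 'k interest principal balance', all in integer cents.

1 9406 52669 1235887
2 9021 53054 1182833
3 8634 53441 1129392
4 8244 53831 1075561
5 7851 54224 1021337
6 7455 54620 966717
7 7057 55018 911699
8 6655 55420 856279
9 6250 55825 800454
10 5843 56232 744222
11 5432 56643 687579
12 5019 57056 630523
13 4602 57473 573050
14 4183 57892 515158
15 3760 58315 456843
16 3334 58741 398102
17 2906 59169 338933
18 2474 59601 279332
19 2039 60036 219296
20 1600 60475 158821
21 1159 60916 97905
22 714 61361 36544
23 266 36544 0

1. interest=⌊1288556·73/10000⌋=9406; principal=62075-9406=52669; balance=1288556-52669=1235887
2. interest=⌊1235887·73/10000⌋=9021; principal=62075-9021=53054; balance=1235887-53054=1182833
3. interest=⌊1182833·73/10000⌋=8634; principal=62075-8634=53441; balance=1182833-53441=1129392
4. interest=⌊1129392·73/10000⌋=8244; principal=62075-8244=53831; balance=1129392-53831=1075561
5. interest=⌊1075561·73/10000⌋=7851; principal=62075-7851=54224; balance=1075561-54224=1021337
6. interest=⌊1021337·73/10000⌋=7455; principal=62075-7455=54620; balance=1021337-54620=966717
7. interest=⌊966717·73/10000⌋=7057; principal=62075-7057=55018; balance=966717-55018=911699
8. interest=⌊911699·73/10000⌋=6655; principal=62075-6655=55420; balance=911699-55420=856279
9. interest=⌊856279·73/10000⌋=6250; principal=62075-6250=55825; balance=856279-55825=800454
10. interest=⌊800454·73/10000⌋=5843; principal=62075-5843=56232; balance=800454-56232=744222
11. interest=⌊744222·73/10000⌋=5432; principal=62075-5432=56643; balance=744222-56643=687579
12. interest=⌊687579·73/10000⌋=5019; principal=62075-5019=57056; balance=687579-57056=630523
13. interest=⌊630523·73/10000⌋=4602; principal=62075-4602=57473; balance=630523-57473=573050
14. interest=⌊573050·73/10000⌋=4183; principal=62075-4183=57892; balance=573050-57892=515158
15. interest=⌊515158·73/10000⌋=3760; principal=62075-3760=58315; balance=515158-58315=456843
16. interest=⌊456843·73/10000⌋=3334; principal=62075-3334=58741; balance=456843-58741=398102
17. interest=⌊398102·73/10000⌋=2906; principal=62075-2906=59169; balance=398102-59169=338933
18. interest=⌊338933·73/10000⌋=2474; principal=62075-2474=59601; balance=338933-59601=279332
19. interest=⌊279332·73/10000⌋=2039; principal=62075-2039=60036; balance=279332-60036=219296
20. interest=⌊219296·73/10000⌋=1600; principal=62075-1600=60475; balance=219296-60475=158821
21. interest=⌊158821·73/10000⌋=1159; principal=62075-1159=60916; balance=158821-60916=97905
22. interest=⌊97905·73/10000⌋=714; principal=62075-714=61361; balance=97905-61361=36544
23. interest=⌊36544·73/10000⌋=266; principal=min(62075-266,36544)=36544; balance=36544-36544=0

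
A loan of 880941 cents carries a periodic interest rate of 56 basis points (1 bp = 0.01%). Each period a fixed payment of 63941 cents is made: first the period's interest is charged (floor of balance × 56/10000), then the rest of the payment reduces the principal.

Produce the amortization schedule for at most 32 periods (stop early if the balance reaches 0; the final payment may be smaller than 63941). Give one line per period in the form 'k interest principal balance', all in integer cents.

1 4933 59008 821933
2 4602 59339 762594
3 4270 59671 702923
4 3936 60005 642918
5 3600 60341 582577
6 3262 60679 521898
7 2922 61019 460879
8 2580 61361 399518
9 2237 61704 337814
10 1891 62050 275764
11 1544 62397 213367
12 1194 62747 150620
13 843 63098 87522
14 490 63451 24071
15 134 24071 0

1. interest=⌊880941·56/10000⌋=4933; principal=63941-4933=59008; balance=880941-59008=821933
2. interest=⌊821933·56/10000⌋=4602; principal=63941-4602=59339; balance=821933-59339=762594
3. interest=⌊762594·56/10000⌋=4270; principal=63941-4270=59671; balance=762594-59671=702923
4. interest=⌊702923·56/10000⌋=3936; principal=63941-3936=60005; balance=702923-60005=642918
5. interest=⌊642918·56/10000⌋=3600; principal=63941-3600=60341; balance=642918-60341=582577
6. interest=⌊582577·56/10000⌋=3262; principal=63941-3262=60679; balance=582577-60679=521898
7. interest=⌊521898·56/10000⌋=2922; principal=63941-2922=61019; balance=521898-61019=460879
8. interest=⌊460879·56/10000⌋=2580; principal=63941-2580=61361; balance=460879-61361=399518
9. interest=⌊399518·56/10000⌋=2237; principal=63941-2237=61704; balance=399518-61704=337814
10. interest=⌊337814·56/10000⌋=1891; principal=63941-1891=62050; balance=337814-62050=275764
11. interest=⌊275764·56/10000⌋=1544; principal=63941-1544=62397; balance=275764-62397=213367
12. interest=⌊213367·56/10000⌋=1194; principal=63941-1194=62747; balance=213367-62747=150620
13. interest=⌊150620·56/10000⌋=843; principal=63941-843=63098; balance=150620-63098=87522
14. interest=⌊87522·56/10000⌋=490; principal=63941-490=63451; balance=87522-63451=24071
15. interest=⌊24071·56/10000⌋=134; principal=min(63941-134,24071)=24071; balance=24071-24071=0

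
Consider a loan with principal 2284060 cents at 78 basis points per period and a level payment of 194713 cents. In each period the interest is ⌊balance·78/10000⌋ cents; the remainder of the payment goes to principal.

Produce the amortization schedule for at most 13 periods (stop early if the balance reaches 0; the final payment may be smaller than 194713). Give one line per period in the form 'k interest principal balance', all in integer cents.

1 17815 176898 2107162
2 16435 178278 1928884
3 15045 179668 1749216
4 13643 181070 1568146
5 12231 182482 1385664
6 10808 183905 1201759
7 9373 185340 1016419
8 7928 186785 829634
9 6471 188242 641392
10 5002 189711 451681
11 3523 191190 260491
12 2031 192682 67809
13 528 67809 0

1. interest=⌊2284060·78/10000⌋=17815; principal=194713-17815=176898; balance=2284060-176898=2107162
2. interest=⌊2107162·78/10000⌋=16435; principal=194713-16435=178278; balance=2107162-178278=1928884
3. interest=⌊1928884·78/10000⌋=15045; principal=194713-15045=179668; balance=1928884-179668=1749216
4. interest=⌊1749216·78/10000⌋=13643; principal=194713-13643=181070; balance=1749216-181070=1568146
5. interest=⌊1568146·78/10000⌋=12231; principal=194713-12231=182482; balance=1568146-182482=1385664
6. interest=⌊1385664·78/10000⌋=10808; principal=194713-10808=183905; balance=1385664-183905=1201759
7. interest=⌊1201759·78/10000⌋=9373; principal=194713-9373=185340; balance=1201759-185340=1016419
8. interest=⌊1016419·78/10000⌋=7928; principal=194713-7928=186785; balance=1016419-186785=829634
9. interest=⌊829634·78/10000⌋=6471; principal=194713-6471=188242; balance=829634-188242=641392
10. interest=⌊641392·78/10000⌋=5002; principal=194713-5002=189711; balance=641392-189711=451681
11. interest=⌊451681·78/10000⌋=3523; principal=194713-3523=191190; balance=451681-191190=260491
12. interest=⌊260491·78/10000⌋=2031; principal=194713-2031=192682; balance=260491-192682=67809
13. interest=⌊67809·78/10000⌋=528; principal=min(194713-528,67809)=67809; balance=67809-67809=0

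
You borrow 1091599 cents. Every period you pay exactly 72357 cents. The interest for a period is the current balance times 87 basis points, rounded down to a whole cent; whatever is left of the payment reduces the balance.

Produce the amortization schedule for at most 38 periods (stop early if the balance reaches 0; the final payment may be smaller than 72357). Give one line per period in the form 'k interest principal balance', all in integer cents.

1. interest=⌊1091599·87/10000⌋=9496; principal=72357-9496=62861; balance=1091599-62861=1028738
2. interest=⌊1028738·87/10000⌋=8950; principal=72357-8950=63407; balance=1028738-63407=965331
3. interest=⌊965331·87/10000⌋=8398; principal=72357-8398=63959; balance=965331-63959=901372
4. interest=⌊901372·87/10000⌋=7841; principal=72357-7841=64516; balance=901372-64516=836856
5. interest=⌊836856·87/10000⌋=7280; principal=72357-7280=65077; balance=836856-65077=771779
6. interest=⌊771779·87/10000⌋=6714; principal=72357-6714=65643; balance=771779-65643=706136
7. interest=⌊706136·87/10000⌋=6143; principal=72357-6143=66214; balance=706136-66214=639922
8. interest=⌊639922·87/10000⌋=5567; principal=72357-5567=66790; balance=639922-66790=573132
9. interest=⌊573132·87/10000⌋=4986; principal=72357-4986=67371; balance=573132-67371=505761
10. interest=⌊505761·87/10000⌋=4400; principal=72357-4400=67957; balance=505761-67957=437804
11. interest=⌊437804·87/10000⌋=3808; principal=72357-3808=68549; balance=437804-68549=369255
12. interest=⌊369255·87/10000⌋=3212; principal=72357-3212=69145; balance=369255-69145=300110
13. interest=⌊300110·87/10000⌋=2610; principal=72357-2610=69747; balance=300110-69747=230363
14. interest=⌊230363·87/10000⌋=2004; principal=72357-2004=70353; balance=230363-70353=160010
15. interest=⌊160010·87/10000⌋=1392; principal=72357-1392=70965; balance=160010-70965=89045
16. interest=⌊89045·87/10000⌋=774; principal=72357-774=71583; balance=89045-71583=17462
17. interest=⌊17462·87/10000⌋=151; principal=min(72357-151,17462)=17462; balance=17462-17462=0

1 9496 62861 1028738
2 8950 63407 965331
3 8398 63959 901372
4 7841 64516 836856
5 7280 65077 771779
6 6714 65643 706136
7 6143 66214 639922
8 5567 66790 573132
9 4986 67371 505761
10 4400 67957 437804
11 3808 68549 369255
12 3212 69145 300110
13 2610 69747 230363
14 2004 70353 160010
15 1392 70965 89045
16 774 71583 17462
17 151 17462 0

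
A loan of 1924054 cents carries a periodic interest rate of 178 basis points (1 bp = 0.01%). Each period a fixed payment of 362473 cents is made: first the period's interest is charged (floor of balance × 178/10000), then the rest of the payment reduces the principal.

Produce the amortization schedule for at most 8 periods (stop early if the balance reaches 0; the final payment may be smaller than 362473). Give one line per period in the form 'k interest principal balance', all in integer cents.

1 34248 328225 1595829
2 28405 334068 1261761
3 22459 340014 921747
4 16407 346066 575681
5 10247 352226 223455
6 3977 223455 0

1. interest=⌊1924054·178/10000⌋=34248; principal=362473-34248=328225; balance=1924054-328225=1595829
2. interest=⌊1595829·178/10000⌋=28405; principal=362473-28405=334068; balance=1595829-334068=1261761
3. interest=⌊1261761·178/10000⌋=22459; principal=362473-22459=340014; balance=1261761-340014=921747
4. interest=⌊921747·178/10000⌋=16407; principal=362473-16407=346066; balance=921747-346066=575681
5. interest=⌊575681·178/10000⌋=10247; principal=362473-10247=352226; balance=575681-352226=223455
6. interest=⌊223455·178/10000⌋=3977; principal=min(362473-3977,223455)=223455; balance=223455-223455=0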